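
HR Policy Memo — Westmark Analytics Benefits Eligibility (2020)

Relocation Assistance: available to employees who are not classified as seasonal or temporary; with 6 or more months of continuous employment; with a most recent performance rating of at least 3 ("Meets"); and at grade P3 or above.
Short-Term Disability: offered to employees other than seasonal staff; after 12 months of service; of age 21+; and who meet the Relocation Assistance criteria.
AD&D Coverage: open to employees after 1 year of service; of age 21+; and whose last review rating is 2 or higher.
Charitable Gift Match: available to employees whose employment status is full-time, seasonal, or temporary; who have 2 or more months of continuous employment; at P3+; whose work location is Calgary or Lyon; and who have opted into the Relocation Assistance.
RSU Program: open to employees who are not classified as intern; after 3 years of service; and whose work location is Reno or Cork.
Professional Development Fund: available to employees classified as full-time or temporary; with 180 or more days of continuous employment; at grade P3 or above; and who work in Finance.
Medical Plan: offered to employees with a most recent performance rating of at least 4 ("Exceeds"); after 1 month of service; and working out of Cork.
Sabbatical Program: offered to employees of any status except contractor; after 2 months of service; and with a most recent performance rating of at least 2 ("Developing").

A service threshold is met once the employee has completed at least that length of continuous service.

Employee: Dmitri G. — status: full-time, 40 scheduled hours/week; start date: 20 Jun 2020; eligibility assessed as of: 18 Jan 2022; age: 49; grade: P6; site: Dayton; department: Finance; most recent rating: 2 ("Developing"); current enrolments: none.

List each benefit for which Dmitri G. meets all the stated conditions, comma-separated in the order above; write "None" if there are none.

AD&D Coverage, Professional Development Fund, Sabbatical Program

Service from 20 Jun 2020 to 18 Jan 2022: 577 days.
Relocation Assistance — status full-time ✓ (not excluded); service 577 days ≥ 6 months (≈180 days) ✓; rating 2 < 3 ✗ → not eligible.
Short-Term Disability — status full-time ✓ (not excluded); service 577 days ≥ 12 months (≈360 days) ✓; age 49 ≥ 21 ✓; not eligible for Relocation Assistance ✗ → not eligible.
AD&D Coverage — service 577 days ≥ 1 year (≈365 days) ✓; age 49 ≥ 21 ✓; rating 2 ≥ 2 ✓ → eligible.
Charitable Gift Match — status full-time ✓; service 577 days ≥ 2 months (≈60 days) ✓; grade P6 ≥ P3 ✓; site Dayton ✗ (not Calgary or Lyon) → not eligible.
RSU Program — status full-time ✓ (not excluded); service 577 days < 3 years (≈1095 days) ✗ → not eligible.
Professional Development Fund — status full-time ✓; service 577 days ≥ 180 days ✓; grade P6 ≥ P3 ✓; dept Finance ✓ → eligible.
Medical Plan — rating 2 < 4 ✗ → not eligible.
Sabbatical Program — status full-time ✓ (not excluded); service 577 days ≥ 2 months (≈60 days) ✓; rating 2 ≥ 2 ✓ → eligible.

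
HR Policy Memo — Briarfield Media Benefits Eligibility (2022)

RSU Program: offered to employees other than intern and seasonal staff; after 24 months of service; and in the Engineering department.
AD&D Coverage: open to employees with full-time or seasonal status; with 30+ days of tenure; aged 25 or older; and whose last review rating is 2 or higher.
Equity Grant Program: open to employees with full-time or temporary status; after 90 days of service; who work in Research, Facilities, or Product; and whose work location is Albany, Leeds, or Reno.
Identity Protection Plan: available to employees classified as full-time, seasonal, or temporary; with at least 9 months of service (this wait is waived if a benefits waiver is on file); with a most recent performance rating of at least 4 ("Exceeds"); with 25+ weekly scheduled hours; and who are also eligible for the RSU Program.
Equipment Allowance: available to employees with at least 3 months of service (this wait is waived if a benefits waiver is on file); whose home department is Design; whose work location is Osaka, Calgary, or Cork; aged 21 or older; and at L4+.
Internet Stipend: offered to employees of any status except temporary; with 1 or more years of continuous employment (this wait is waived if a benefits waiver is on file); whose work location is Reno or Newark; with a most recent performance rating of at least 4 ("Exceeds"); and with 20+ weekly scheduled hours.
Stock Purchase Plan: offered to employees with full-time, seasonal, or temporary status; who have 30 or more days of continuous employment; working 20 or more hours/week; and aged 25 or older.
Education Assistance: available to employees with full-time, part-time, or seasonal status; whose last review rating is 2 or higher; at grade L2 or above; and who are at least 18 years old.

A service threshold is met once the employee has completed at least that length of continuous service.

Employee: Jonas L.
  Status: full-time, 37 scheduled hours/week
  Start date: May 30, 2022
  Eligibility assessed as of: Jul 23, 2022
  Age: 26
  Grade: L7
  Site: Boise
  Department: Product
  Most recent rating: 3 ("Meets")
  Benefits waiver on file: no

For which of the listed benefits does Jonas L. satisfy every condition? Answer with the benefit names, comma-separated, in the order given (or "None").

AD&D Coverage, Stock Purchase Plan, Education Assistance

Service from May 30, 2022 to Jul 23, 2022: 54 days.
RSU Program — status full-time ✓ (not excluded); service 54 days < 24 months (≈720 days) ✗ → not eligible.
AD&D Coverage — status full-time ✓; service 54 days ≥ 30 days ✓; age 26 ≥ 25 ✓; rating 3 ≥ 2 ✓ → eligible.
Equity Grant Program — status full-time ✓; service 54 days < 90 days ✗ → not eligible.
Identity Protection Plan — status full-time ✓; no waiver, service 54 days < 9 months (≈270 days) ✗ → not eligible.
Equipment Allowance — no waiver, service 54 days < 3 months (≈90 days) ✗ → not eligible.
Internet Stipend — status full-time ✓ (not excluded); no waiver, service 54 days < 1 year (≈365 days) ✗ → not eligible.
Stock Purchase Plan — status full-time ✓; service 54 days ≥ 30 days ✓; 37 hrs/wk ≥ 20 ✓; age 26 ≥ 25 ✓ → eligible.
Education Assistance — status full-time ✓; rating 3 ≥ 2 ✓; grade L7 ≥ L2 ✓; age 26 ≥ 18 ✓ → eligible.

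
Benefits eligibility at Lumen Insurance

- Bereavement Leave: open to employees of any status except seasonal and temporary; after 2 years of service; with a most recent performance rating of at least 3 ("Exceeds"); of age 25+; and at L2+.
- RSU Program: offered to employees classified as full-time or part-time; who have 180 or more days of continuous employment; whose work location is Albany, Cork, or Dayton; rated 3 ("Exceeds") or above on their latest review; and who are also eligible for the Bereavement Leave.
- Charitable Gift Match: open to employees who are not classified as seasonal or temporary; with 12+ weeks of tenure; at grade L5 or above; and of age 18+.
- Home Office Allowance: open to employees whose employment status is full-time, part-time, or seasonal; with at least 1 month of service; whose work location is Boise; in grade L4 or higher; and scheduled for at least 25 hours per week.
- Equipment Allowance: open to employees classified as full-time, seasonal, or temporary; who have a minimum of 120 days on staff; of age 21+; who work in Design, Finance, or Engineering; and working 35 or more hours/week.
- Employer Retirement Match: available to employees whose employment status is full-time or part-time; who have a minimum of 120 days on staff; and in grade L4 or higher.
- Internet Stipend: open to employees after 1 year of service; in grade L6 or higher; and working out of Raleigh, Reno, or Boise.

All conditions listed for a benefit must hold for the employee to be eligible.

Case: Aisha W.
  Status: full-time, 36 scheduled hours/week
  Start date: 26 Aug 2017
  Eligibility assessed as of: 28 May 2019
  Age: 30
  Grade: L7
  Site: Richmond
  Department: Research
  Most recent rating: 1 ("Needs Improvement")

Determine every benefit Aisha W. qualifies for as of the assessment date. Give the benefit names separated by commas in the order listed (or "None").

Charitable Gift Match, Employer Retirement Match

Service from 26 Aug 2017 to 28 May 2019: 640 days.
Bereavement Leave — status full-time ✓ (not excluded); service 640 days < 2 years (≈730 days) ✗ → not eligible.
RSU Program — status full-time ✓; service 640 days ≥ 180 days ✓; site Richmond ✗ (not Albany, Cork, or Dayton) → not eligible.
Charitable Gift Match — status full-time ✓ (not excluded); service 640 days ≥ 12 weeks (≈84 days) ✓; grade L7 ≥ L5 ✓; age 30 ≥ 18 ✓ → eligible.
Home Office Allowance — status full-time ✓; service 640 days ≥ 1 month (≈30 days) ✓; site Richmond ✗ (not Boise) → not eligible.
Equipment Allowance — status full-time ✓; service 640 days ≥ 120 days ✓; age 30 ≥ 21 ✓; dept Research ✗ → not eligible.
Employer Retirement Match — status full-time ✓; service 640 days ≥ 120 days ✓; grade L7 ≥ L4 ✓ → eligible.
Internet Stipend — service 640 days ≥ 1 year (≈365 days) ✓; grade L7 ≥ L6 ✓; site Richmond ✗ (not Raleigh, Reno, or Boise) → not eligible.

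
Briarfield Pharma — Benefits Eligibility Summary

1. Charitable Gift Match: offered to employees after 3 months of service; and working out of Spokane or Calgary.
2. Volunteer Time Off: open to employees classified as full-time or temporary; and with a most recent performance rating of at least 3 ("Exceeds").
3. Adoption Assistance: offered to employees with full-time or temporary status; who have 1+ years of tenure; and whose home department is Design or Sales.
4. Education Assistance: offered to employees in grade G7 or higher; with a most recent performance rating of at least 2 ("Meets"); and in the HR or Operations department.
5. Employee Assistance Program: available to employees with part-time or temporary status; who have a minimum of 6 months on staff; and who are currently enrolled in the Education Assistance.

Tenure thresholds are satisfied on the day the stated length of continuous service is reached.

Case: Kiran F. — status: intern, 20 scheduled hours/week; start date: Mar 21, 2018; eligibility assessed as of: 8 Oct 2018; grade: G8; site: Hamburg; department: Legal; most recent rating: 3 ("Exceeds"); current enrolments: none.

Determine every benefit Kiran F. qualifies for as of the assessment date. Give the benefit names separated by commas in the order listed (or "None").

None

Service from Mar 21, 2018 to 8 Oct 2018: 201 days.
Charitable Gift Match — service 201 days ≥ 3 months (≈90 days) ✓; site Hamburg ✗ (not Spokane or Calgary) → not eligible.
Volunteer Time Off — status intern ✗ (requires full-time or temporary) → not eligible.
Adoption Assistance — status intern ✗ (requires full-time or temporary) → not eligible.
Education Assistance — grade G8 ≥ G7 ✓; rating 3 ≥ 2 ✓; dept Legal ✗ → not eligible.
Employee Assistance Program — status intern ✗ (requires part-time or temporary) → not eligible.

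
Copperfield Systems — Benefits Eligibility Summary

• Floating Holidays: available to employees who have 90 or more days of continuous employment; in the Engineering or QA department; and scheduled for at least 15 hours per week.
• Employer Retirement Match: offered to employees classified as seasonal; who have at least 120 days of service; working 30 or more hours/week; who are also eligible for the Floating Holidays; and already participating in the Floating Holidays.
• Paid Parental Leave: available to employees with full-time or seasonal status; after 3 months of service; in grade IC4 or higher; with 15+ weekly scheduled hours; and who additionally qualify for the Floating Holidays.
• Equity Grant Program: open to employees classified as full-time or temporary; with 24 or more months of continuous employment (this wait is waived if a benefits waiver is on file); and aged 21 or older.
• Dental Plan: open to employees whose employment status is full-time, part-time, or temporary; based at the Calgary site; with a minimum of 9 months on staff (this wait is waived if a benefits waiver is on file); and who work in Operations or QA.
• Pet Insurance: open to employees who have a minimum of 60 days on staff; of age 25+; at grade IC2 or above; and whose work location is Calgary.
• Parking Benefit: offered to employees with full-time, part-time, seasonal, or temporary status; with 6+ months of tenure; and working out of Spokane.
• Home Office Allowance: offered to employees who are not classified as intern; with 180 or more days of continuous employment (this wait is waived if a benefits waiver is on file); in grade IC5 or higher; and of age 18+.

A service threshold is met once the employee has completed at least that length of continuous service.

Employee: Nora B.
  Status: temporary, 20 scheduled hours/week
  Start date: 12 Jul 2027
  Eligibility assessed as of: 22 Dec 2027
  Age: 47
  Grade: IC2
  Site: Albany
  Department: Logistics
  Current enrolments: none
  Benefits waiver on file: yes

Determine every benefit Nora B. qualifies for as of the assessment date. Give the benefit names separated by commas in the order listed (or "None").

Equity Grant Program

Service from 12 Jul 2027 to 22 Dec 2027: 163 days.
Floating Holidays — service 163 days ≥ 90 days ✓; dept Logistics ✗ → not eligible.
Employer Retirement Match — status temporary ✗ (requires seasonal) → not eligible.
Paid Parental Leave — status temporary ✗ (requires full-time or seasonal) → not eligible.
Equity Grant Program — status temporary ✓; benefits waiver on file ✓; age 47 ≥ 21 ✓ → eligible.
Dental Plan — status temporary ✓; site Albany ✗ (not Calgary) → not eligible.
Pet Insurance — service 163 days ≥ 60 days ✓; age 47 ≥ 25 ✓; grade IC2 ≥ IC2 ✓; site Albany ✗ (not Calgary) → not eligible.
Parking Benefit — status temporary ✓; service 163 days < 6 months (≈180 days) ✗ → not eligible.
Home Office Allowance — status temporary ✓ (not excluded); benefits waiver on file ✓; grade IC2 < IC5 ✗ → not eligible.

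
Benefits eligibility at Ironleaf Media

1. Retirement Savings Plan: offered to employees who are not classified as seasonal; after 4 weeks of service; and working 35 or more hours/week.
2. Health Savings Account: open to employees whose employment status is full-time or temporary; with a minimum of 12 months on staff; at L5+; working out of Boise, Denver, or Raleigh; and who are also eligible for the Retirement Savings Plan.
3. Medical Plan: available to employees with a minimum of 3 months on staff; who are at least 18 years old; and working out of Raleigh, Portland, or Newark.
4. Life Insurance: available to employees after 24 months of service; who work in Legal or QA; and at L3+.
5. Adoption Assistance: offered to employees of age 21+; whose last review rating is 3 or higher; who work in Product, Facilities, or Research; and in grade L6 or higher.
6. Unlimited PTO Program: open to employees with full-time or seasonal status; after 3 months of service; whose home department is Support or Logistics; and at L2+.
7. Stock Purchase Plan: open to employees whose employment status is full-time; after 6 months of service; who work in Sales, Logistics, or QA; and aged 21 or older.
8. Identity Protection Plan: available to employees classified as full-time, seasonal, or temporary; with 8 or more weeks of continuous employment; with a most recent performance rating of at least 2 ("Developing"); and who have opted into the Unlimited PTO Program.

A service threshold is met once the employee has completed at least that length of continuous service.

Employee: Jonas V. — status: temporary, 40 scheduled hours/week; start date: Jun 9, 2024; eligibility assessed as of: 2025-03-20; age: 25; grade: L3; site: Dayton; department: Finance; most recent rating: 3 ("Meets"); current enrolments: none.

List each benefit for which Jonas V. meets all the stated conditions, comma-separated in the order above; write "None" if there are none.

Retirement Savings Plan

Service from Jun 9, 2024 to 2025-03-20: 284 days.
Retirement Savings Plan — status temporary ✓ (not excluded); service 284 days ≥ 4 weeks (≈28 days) ✓; 40 hrs/wk ≥ 35 ✓ → eligible.
Health Savings Account — status temporary ✓; service 284 days < 12 months (≈360 days) ✗ → not eligible.
Medical Plan — service 284 days ≥ 3 months (≈90 days) ✓; age 25 ≥ 18 ✓; site Dayton ✗ (not Raleigh, Portland, or Newark) → not eligible.
Life Insurance — service 284 days < 24 months (≈720 days) ✗ → not eligible.
Adoption Assistance — age 25 ≥ 21 ✓; rating 3 ≥ 3 ✓; dept Finance ✗ → not eligible.
Unlimited PTO Program — status temporary ✗ (requires full-time or seasonal) → not eligible.
Stock Purchase Plan — status temporary ✗ (requires full-time) → not eligible.
Identity Protection Plan — status temporary ✓; service 284 days ≥ 8 weeks (≈56 days) ✓; rating 3 ≥ 2 ✓; not enrolled in Unlimited PTO Program ✗ → not eligible.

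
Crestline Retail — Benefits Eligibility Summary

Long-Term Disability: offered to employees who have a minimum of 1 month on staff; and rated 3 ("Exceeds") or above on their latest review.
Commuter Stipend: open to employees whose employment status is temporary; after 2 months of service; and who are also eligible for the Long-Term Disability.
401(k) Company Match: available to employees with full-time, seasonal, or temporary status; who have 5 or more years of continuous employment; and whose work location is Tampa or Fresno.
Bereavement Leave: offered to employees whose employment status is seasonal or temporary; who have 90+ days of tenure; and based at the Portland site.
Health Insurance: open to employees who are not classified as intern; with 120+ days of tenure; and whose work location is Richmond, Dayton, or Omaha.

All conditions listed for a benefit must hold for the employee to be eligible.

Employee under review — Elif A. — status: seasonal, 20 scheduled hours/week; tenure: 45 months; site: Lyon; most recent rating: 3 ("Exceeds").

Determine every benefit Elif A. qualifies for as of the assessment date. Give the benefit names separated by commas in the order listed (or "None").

Long-Term Disability

Long-Term Disability — service 45 months ≥ 1 month ✓; rating 3 ≥ 3 ✓ → eligible.
Commuter Stipend — status seasonal ✗ (requires temporary) → not eligible.
401(k) Company Match — status seasonal ✓; service 45 months < 5 years (≈1825 days) ✗ → not eligible.
Bereavement Leave — status seasonal ✓; service 45 months ≥ 90 days ✓; site Lyon ✗ (not Portland) → not eligible.
Health Insurance — status seasonal ✓ (not excluded); service 45 months ≥ 120 days ✓; site Lyon ✗ (not Richmond, Dayton, or Omaha) → not eligible.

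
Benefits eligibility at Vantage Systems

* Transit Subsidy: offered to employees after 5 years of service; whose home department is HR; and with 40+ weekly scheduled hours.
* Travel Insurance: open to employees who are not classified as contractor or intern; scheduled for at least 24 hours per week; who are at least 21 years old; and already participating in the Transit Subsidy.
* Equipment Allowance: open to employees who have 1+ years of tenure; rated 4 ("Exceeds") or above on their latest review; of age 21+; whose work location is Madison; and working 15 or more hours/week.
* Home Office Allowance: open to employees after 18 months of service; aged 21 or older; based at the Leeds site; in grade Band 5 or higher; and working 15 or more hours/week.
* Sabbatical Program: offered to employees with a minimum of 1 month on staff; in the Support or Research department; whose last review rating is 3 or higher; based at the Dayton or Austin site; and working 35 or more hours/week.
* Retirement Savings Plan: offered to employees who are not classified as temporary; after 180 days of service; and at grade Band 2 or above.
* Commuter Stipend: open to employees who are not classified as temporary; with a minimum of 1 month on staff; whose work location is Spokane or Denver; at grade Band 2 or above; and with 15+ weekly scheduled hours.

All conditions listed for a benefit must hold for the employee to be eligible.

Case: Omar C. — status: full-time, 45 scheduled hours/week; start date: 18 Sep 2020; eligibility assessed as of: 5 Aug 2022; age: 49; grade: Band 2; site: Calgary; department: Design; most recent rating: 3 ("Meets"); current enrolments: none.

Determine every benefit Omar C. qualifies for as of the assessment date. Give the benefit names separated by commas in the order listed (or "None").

Service from 18 Sep 2020 to 5 Aug 2022: 686 days.
Transit Subsidy — service 686 days < 5 years (≈1825 days) ✗ → not eligible.
Travel Insurance — status full-time ✓ (not excluded); 45 hrs/wk ≥ 24 ✓; age 49 ≥ 21 ✓; not enrolled in Transit Subsidy ✗ → not eligible.
Equipment Allowance — service 686 days ≥ 1 year (≈365 days) ✓; rating 3 < 4 ✗ → not eligible.
Home Office Allowance — service 686 days ≥ 18 months (≈540 days) ✓; age 49 ≥ 21 ✓; site Calgary ✗ (not Leeds) → not eligible.
Sabbatical Program — service 686 days ≥ 1 month (≈30 days) ✓; dept Design ✗ → not eligible.
Retirement Savings Plan — status full-time ✓ (not excluded); service 686 days ≥ 180 days ✓; grade Band 2 ≥ Band 2 ✓ → eligible.
Commuter Stipend — status full-time ✓ (not excluded); service 686 days ≥ 1 month (≈30 days) ✓; site Calgary ✗ (not Spokane or Denver) → not eligible.

Retirement Savings Plan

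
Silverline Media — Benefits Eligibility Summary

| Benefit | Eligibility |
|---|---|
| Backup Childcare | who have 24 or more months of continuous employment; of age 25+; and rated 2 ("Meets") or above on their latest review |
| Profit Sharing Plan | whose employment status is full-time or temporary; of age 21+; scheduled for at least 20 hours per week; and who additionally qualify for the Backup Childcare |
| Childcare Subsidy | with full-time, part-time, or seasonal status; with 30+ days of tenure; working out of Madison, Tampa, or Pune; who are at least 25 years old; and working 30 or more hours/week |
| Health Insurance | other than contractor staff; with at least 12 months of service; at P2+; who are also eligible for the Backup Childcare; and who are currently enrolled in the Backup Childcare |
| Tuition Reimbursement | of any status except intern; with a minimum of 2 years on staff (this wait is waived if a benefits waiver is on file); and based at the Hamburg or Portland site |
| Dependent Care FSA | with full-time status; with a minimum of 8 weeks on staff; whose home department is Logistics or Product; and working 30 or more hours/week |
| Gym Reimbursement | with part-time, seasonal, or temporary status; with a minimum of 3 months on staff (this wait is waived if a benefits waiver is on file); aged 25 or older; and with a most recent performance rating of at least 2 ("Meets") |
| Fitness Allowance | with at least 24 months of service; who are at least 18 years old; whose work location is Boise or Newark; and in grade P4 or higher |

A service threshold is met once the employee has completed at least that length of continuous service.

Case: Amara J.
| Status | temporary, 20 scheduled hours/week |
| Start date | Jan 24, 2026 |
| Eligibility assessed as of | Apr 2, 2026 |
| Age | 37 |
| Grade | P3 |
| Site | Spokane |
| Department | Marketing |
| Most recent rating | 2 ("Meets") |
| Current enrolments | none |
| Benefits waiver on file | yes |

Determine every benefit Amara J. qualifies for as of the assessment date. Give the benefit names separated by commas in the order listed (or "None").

Gym Reimbursement

Service from Jan 24, 2026 to Apr 2, 2026: 68 days.
Backup Childcare — service 68 days < 24 months (≈720 days) ✗ → not eligible.
Profit Sharing Plan — status temporary ✓; age 37 ≥ 21 ✓; 20 hrs/wk ≥ 20 ✓; not eligible for Backup Childcare ✗ → not eligible.
Childcare Subsidy — status temporary ✗ (requires full-time, part-time, or seasonal) → not eligible.
Health Insurance — status temporary ✓ (not excluded); service 68 days < 12 months (≈360 days) ✗ → not eligible.
Tuition Reimbursement — status temporary ✓ (not excluded); benefits waiver on file ✓; site Spokane ✗ (not Hamburg or Portland) → not eligible.
Dependent Care FSA — status temporary ✗ (requires full-time) → not eligible.
Gym Reimbursement — status temporary ✓; benefits waiver on file ✓; age 37 ≥ 25 ✓; rating 2 ≥ 2 ✓ → eligible.
Fitness Allowance — service 68 days < 24 months (≈720 days) ✗ → not eligible.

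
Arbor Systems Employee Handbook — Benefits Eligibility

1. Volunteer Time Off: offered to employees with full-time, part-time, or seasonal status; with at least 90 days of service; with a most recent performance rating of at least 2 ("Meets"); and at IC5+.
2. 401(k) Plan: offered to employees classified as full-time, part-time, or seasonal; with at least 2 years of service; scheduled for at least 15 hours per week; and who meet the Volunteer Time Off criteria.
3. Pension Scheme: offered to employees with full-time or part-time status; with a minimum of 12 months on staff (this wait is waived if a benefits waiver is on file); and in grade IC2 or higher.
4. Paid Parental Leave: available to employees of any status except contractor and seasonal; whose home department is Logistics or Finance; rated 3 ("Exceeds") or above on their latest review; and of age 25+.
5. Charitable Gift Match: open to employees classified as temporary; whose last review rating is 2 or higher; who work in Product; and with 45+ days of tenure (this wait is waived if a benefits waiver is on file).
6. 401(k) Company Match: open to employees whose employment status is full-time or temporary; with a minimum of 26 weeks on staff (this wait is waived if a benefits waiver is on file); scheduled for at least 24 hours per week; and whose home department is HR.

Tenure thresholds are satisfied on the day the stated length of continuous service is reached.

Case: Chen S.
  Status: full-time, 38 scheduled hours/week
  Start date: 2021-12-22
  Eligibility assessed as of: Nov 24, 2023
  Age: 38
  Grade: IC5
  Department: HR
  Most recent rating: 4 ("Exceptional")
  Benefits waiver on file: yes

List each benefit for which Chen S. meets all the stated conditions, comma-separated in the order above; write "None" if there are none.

Volunteer Time Off, Pension Scheme, 401(k) Company Match

Service from 2021-12-22 to Nov 24, 2023: 702 days.
Volunteer Time Off — status full-time ✓; service 702 days ≥ 90 days ✓; rating 4 ≥ 2 ✓; grade IC5 ≥ IC5 ✓ → eligible.
401(k) Plan — status full-time ✓; service 702 days < 2 years (≈730 days) ✗ → not eligible.
Pension Scheme — status full-time ✓; benefits waiver on file ✓; grade IC5 ≥ IC2 ✓ → eligible.
Paid Parental Leave — status full-time ✓ (not excluded); dept HR ✗ → not eligible.
Charitable Gift Match — status full-time ✗ (requires temporary) → not eligible.
401(k) Company Match — status full-time ✓; benefits waiver on file ✓; 38 hrs/wk ≥ 24 ✓; dept HR ✓ → eligible.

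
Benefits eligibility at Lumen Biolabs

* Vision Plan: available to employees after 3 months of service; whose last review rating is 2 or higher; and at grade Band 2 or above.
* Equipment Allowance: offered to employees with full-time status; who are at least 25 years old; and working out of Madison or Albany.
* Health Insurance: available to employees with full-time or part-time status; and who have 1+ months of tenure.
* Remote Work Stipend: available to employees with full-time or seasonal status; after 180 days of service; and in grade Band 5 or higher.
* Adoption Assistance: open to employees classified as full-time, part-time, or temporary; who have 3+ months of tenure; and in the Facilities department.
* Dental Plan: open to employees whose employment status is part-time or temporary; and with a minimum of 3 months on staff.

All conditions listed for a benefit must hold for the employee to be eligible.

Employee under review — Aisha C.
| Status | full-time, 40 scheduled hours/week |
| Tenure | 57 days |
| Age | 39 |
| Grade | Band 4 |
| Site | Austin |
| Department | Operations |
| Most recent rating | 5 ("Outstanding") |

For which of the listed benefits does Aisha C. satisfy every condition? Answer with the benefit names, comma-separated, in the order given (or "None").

Vision Plan — service 57 days < 3 months (≈90 days) ✗ → not eligible.
Equipment Allowance — status full-time ✓; age 39 ≥ 25 ✓; site Austin ✗ (not Madison or Albany) → not eligible.
Health Insurance — status full-time ✓; service 57 days ≥ 1 month (≈30 days) ✓ → eligible.
Remote Work Stipend — status full-time ✓; service 57 days < 180 days ✗ → not eligible.
Adoption Assistance — status full-time ✓; service 57 days < 3 months (≈90 days) ✗ → not eligible.
Dental Plan — status full-time ✗ (requires part-time or temporary) → not eligible.

Health Insurance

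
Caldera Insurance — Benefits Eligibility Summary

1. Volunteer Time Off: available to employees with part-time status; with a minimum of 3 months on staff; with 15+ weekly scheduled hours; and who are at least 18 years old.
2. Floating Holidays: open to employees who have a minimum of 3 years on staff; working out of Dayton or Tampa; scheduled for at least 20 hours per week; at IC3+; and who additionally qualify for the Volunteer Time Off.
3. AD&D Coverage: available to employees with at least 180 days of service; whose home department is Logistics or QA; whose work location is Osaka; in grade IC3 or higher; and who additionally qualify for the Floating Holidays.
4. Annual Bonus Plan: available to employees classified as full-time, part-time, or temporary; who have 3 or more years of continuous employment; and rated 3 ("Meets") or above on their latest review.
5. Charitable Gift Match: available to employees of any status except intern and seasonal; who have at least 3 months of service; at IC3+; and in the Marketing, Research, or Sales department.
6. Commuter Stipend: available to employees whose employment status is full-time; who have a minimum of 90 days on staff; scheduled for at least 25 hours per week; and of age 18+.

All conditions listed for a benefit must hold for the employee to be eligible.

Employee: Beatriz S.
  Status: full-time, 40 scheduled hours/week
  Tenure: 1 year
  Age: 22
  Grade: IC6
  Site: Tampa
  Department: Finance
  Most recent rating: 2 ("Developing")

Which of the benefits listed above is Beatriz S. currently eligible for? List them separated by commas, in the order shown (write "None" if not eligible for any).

Volunteer Time Off — status full-time ✗ (requires part-time) → not eligible.
Floating Holidays — service 1 year < 3 years ✗ → not eligible.
AD&D Coverage — service 1 year ≥ 180 days ✓; dept Finance ✗ → not eligible.
Annual Bonus Plan — status full-time ✓; service 1 year < 3 years ✗ → not eligible.
Charitable Gift Match — status full-time ✓ (not excluded); service 1 year ≥ 3 months (≈90 days) ✓; grade IC6 ≥ IC3 ✓; dept Finance ✗ → not eligible.
Commuter Stipend — status full-time ✓; service 1 year ≥ 90 days ✓; 40 hrs/wk ≥ 25 ✓; age 22 ≥ 18 ✓ → eligible.

Commuter Stipend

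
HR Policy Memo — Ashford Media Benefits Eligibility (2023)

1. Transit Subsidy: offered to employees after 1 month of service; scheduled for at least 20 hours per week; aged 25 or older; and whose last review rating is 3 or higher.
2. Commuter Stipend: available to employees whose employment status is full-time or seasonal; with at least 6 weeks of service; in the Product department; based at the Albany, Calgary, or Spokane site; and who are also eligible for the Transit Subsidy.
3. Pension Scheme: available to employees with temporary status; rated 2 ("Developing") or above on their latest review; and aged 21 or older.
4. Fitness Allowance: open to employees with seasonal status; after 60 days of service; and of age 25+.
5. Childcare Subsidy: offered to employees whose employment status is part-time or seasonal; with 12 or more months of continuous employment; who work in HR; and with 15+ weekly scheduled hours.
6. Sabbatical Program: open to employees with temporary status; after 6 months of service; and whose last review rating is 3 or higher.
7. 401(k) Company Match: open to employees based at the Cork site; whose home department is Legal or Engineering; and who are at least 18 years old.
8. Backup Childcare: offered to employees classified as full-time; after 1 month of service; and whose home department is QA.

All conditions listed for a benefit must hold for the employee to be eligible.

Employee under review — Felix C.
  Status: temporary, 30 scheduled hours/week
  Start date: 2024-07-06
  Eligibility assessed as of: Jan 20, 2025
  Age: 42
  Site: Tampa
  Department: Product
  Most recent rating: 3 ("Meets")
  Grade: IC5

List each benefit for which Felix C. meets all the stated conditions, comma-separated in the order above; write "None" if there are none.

Transit Subsidy, Pension Scheme, Sabbatical Program

Service from 2024-07-06 to Jan 20, 2025: 198 days.
Transit Subsidy — service 198 days ≥ 1 month (≈30 days) ✓; 30 hrs/wk ≥ 20 ✓; age 42 ≥ 25 ✓; rating 3 ≥ 3 ✓ → eligible.
Commuter Stipend — status temporary ✗ (requires full-time or seasonal) → not eligible.
Pension Scheme — status temporary ✓; rating 3 ≥ 2 ✓; age 42 ≥ 21 ✓ → eligible.
Fitness Allowance — status temporary ✗ (requires seasonal) → not eligible.
Childcare Subsidy — status temporary ✗ (requires part-time or seasonal) → not eligible.
Sabbatical Program — status temporary ✓; service 198 days ≥ 6 months (≈180 days) ✓; rating 3 ≥ 3 ✓ → eligible.
401(k) Company Match — site Tampa ✗ (not Cork) → not eligible.
Backup Childcare — status temporary ✗ (requires full-time) → not eligible.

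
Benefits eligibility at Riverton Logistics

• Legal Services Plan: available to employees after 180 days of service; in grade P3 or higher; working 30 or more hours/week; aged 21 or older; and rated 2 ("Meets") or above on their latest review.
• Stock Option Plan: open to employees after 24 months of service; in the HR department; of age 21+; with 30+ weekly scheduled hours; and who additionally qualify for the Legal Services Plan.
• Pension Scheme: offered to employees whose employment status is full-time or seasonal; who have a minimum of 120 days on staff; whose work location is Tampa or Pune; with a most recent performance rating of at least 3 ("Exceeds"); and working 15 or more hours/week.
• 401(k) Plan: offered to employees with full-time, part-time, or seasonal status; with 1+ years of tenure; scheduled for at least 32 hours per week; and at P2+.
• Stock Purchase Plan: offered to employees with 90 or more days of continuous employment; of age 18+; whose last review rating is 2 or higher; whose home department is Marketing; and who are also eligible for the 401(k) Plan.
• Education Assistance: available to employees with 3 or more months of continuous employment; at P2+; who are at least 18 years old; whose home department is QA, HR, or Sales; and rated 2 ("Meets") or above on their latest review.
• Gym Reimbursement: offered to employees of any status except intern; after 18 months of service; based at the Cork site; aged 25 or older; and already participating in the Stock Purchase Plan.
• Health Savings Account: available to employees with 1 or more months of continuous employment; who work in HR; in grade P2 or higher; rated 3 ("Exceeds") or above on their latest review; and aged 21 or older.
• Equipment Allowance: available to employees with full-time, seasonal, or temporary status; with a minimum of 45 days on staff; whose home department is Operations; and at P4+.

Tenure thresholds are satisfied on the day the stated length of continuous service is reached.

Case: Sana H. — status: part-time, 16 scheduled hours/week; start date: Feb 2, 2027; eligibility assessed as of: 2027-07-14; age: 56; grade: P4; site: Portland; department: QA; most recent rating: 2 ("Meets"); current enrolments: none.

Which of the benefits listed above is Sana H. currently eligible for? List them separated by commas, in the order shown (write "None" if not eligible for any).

Service from Feb 2, 2027 to 2027-07-14: 162 days.
Legal Services Plan — service 162 days < 180 days ✗ → not eligible.
Stock Option Plan — service 162 days < 24 months (≈720 days) ✗ → not eligible.
Pension Scheme — status part-time ✗ (requires full-time or seasonal) → not eligible.
401(k) Plan — status part-time ✓; service 162 days < 1 year (≈365 days) ✗ → not eligible.
Stock Purchase Plan — service 162 days ≥ 90 days ✓; age 56 ≥ 18 ✓; rating 2 ≥ 2 ✓; dept QA ✗ → not eligible.
Education Assistance — service 162 days ≥ 3 months (≈90 days) ✓; grade P4 ≥ P2 ✓; age 56 ≥ 18 ✓; dept QA ✓; rating 2 ≥ 2 ✓ → eligible.
Gym Reimbursement — status part-time ✓ (not excluded); service 162 days < 18 months (≈540 days) ✗ → not eligible.
Health Savings Account — service 162 days ≥ 1 month (≈30 days) ✓; dept QA ✗ → not eligible.
Equipment Allowance — status part-time ✗ (requires full-time, seasonal, or temporary) → not eligible.

Education Assistance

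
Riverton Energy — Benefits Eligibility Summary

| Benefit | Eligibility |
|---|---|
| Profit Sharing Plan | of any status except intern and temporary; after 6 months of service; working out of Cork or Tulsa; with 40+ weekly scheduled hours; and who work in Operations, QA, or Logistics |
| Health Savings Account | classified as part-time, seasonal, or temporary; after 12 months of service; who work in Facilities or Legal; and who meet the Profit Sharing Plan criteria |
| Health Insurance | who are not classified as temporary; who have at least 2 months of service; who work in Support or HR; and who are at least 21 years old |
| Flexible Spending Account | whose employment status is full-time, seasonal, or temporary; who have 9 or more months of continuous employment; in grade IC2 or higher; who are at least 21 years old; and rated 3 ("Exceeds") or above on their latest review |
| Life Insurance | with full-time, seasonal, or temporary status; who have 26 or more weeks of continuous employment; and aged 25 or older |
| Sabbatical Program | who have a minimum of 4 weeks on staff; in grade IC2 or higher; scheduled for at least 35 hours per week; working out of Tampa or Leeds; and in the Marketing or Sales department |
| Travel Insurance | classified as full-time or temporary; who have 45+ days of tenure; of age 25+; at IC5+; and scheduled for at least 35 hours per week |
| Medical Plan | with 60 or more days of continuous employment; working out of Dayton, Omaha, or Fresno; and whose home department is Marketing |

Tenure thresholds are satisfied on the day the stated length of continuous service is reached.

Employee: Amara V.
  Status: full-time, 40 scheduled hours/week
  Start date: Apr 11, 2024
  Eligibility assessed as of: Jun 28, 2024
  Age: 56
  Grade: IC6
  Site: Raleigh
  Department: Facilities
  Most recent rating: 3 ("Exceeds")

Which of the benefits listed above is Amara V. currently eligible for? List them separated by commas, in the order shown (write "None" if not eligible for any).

Travel Insurance

Service from Apr 11, 2024 to Jun 28, 2024: 78 days.
Profit Sharing Plan — status full-time ✓ (not excluded); service 78 days < 6 months (≈180 days) ✗ → not eligible.
Health Savings Account — status full-time ✗ (requires part-time, seasonal, or temporary) → not eligible.
Health Insurance — status full-time ✓ (not excluded); service 78 days ≥ 2 months (≈60 days) ✓; dept Facilities ✗ → not eligible.
Flexible Spending Account — status full-time ✓; service 78 days < 9 months (≈270 days) ✗ → not eligible.
Life Insurance — status full-time ✓; service 78 days < 26 weeks (≈182 days) ✗ → not eligible.
Sabbatical Program — service 78 days ≥ 4 weeks (≈28 days) ✓; grade IC6 ≥ IC2 ✓; 40 hrs/wk ≥ 35 ✓; site Raleigh ✗ (not Tampa or Leeds) → not eligible.
Travel Insurance — status full-time ✓; service 78 days ≥ 45 days ✓; age 56 ≥ 25 ✓; grade IC6 ≥ IC5 ✓; 40 hrs/wk ≥ 35 ✓ → eligible.
Medical Plan — service 78 days ≥ 60 days ✓; site Raleigh ✗ (not Dayton, Omaha, or Fresno) → not eligible.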